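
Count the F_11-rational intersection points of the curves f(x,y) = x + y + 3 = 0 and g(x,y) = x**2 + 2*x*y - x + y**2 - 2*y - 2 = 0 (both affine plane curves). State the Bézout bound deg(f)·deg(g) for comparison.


Common zeros: {(9, 10)}; count = 1; Bézout bound = 2.

deg(f) = 1, deg(g) = 2, so Bézout bound = 2.
Scan x ∈ F_11. For each x, list the y ∈ F_11 with f(x, y) ≡ 0 and those with g(x, y) ≡ 0 (mod 11); the common zeros in that column are the intersection.
  x = 0: f ≡ 0 at y ∈ {8}; g ≡ 0 at y ∈ {6, 7}; common: ∅.
  x = 1: f ≡ 0 at y ∈ {7}; g ≡ 0 at y ∈ ∅; common: ∅.
  x = 2: f ≡ 0 at y ∈ {6}; g ≡ 0 at y ∈ {0, 9}; common: ∅.
  x = 3: f ≡ 0 at y ∈ {5}; g ≡ 0 at y ∈ {9}; common: ∅.
  x = 4: f ≡ 0 at y ∈ {4}; g ≡ 0 at y ∈ ∅; common: ∅.
  x = 5: f ≡ 0 at y ∈ {3}; g ≡ 0 at y ∈ {4, 10}; common: ∅.
  x = 6: f ≡ 0 at y ∈ {2}; g ≡ 0 at y ∈ ∅; common: ∅.
  x = 7: f ≡ 0 at y ∈ {1}; g ≡ 0 at y ∈ ∅; common: ∅.
  x = 8: f ≡ 0 at y ∈ {0}; g ≡ 0 at y ∈ ∅; common: ∅.
  x = 9: f ≡ 0 at y ∈ {10}; g ≡ 0 at y ∈ {7, 10}; common: {10}.
  x = 10: f ≡ 0 at y ∈ {9}; g ≡ 0 at y ∈ {0, 4}; common: ∅.
Collecting: common zeros = {(9, 10)}, so the count is 1.
Comparison with the Bézout bound: 1 ≤ 2 = deg(f)·deg(g), as expected for curves with no common component (the affine F_11-count falls short of the bound because intersections may lie at infinity, over extension fields, or carry multiplicity).


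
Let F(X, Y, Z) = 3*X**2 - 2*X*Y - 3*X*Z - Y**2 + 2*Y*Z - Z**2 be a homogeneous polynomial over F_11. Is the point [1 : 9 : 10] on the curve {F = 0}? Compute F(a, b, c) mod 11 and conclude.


F(1,9,10) ≡ 9 (mod 11); P is NOT on the curve.

Evaluate F(1, 9, 10) term-by-term (mod 11).
  3*X**2 ↦ 3·1·1·1 = 3
  -2*X*Y ↦ -2·1·9·1 = -18
  -3*X*Z ↦ -3·1·1·10 = -30
  -Y**2 ↦ -1·1·81·1 = -81
  2*Y*Z ↦ 2·1·9·10 = 180
  -Z**2 ↦ -1·1·1·100 = -100
Sum: F(1, 9, 10) = (3) + (-18) + (-30) + (-81) + (180) + (-100) = -46.
Reducing mod 11: -46 ≡ 9 (mod 11).
Since F(a, b, c) ≡ 9 ≠ 0 (mod 11), P does NOT lie on the curve.


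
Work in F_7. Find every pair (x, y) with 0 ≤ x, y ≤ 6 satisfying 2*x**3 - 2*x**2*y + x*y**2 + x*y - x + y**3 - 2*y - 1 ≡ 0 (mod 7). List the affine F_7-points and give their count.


Affine F_7-points: {(0, 6), (1, 0), (2, 4), (4, 1), (5, 1), (5, 3), (5, 5), (6, 1)}; count = 8.

For each of the 49 pairs (x, y) ∈ F_7², evaluate f(x, y) mod 7. Record the zeros.
  x = 0: [0↦6, 1↦5, 2↦3, 3↦6, 4↦6, 5↦2, 6↦0]  zeros at y ∈ {6}
  x = 1: [0↦0, 1↦6, 2↦6, 3↦6, 4↦5, 5↦2, 6↦3]  zeros at y ∈ {0}
  x = 2: [0↦6, 1↦1, 2↦6, 3↦6, 4↦0, 5↦1, 6↦1]  zeros at y ∈ {4}
  x = 3: [0↦1, 1↦2, 2↦1, 3↦4, 4↦3, 5↦4, 6↦6]  zeros at y ∈ ∅
  x = 4: [0↦4, 1↦0, 2↦3, 3↦5, 4↦5, 5↦2, 6↦2]  zeros at y ∈ {1}
  x = 5: [0↦6, 1↦0, 2↦3, 3↦0, 4↦4, 5↦0, 6↦1]  zeros at y ∈ {1, 3, 5}
  x = 6: [0↦5, 1↦0, 2↦6, 3↦1, 4↦5, 5↦3, 6↦1]  zeros at y ∈ {1}
Collecting zeros: affine points = {(0, 6), (1, 0), (2, 4), (4, 1), (5, 1), (5, 3), (5, 5), (6, 1)}.
Total count |C(F_7)_aff| = 8.


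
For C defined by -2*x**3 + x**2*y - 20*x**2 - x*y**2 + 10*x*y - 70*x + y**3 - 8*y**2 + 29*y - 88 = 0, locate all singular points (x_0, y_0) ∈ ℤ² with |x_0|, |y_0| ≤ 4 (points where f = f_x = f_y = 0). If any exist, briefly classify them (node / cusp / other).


Singular points: {(-3, 2)}; classification: cusp.

Compute partial derivatives:
  f_x = -6*x**2 + 2*x*y - 40*x - y**2 + 10*y - 70.
  f_y = x**2 - 2*x*y + 10*x + 3*y**2 - 16*y + 29.
Scan x_0 ∈ {−4, ..., 4}. For each x_0, f_y(x_0, y) is a polynomial in y; find its integer roots y ∈ {−4, ..., 4}, then test f_x and f at those candidates.
  x = -4: f_y(-4, y) = 3*y**2 - 8*y + 5; vanishes at y ∈ {1}. (-4, 1): f_x = -5 ≠ 0.
  x = -3: f_y(-3, y) = 3*y**2 - 10*y + 8; vanishes at y ∈ {2}. (-3, 2): f_x = 0, f = 0 — SINGULAR.
  x = -2: f_y(-2, y) = 3*y**2 - 12*y + 13; no integer root y with |y| ≤ 4.
  x = -1: f_y(-1, y) = 3*y**2 - 14*y + 20; no integer root y with |y| ≤ 4.
  x = 0: f_y(0, y) = 3*y**2 - 16*y + 29; no integer root y with |y| ≤ 4.
  x = 1: f_y(1, y) = 3*y**2 - 18*y + 40; no integer root y with |y| ≤ 4.
  x = 2: f_y(2, y) = 3*y**2 - 20*y + 53; no integer root y with |y| ≤ 4.
  x = 3: f_y(3, y) = 3*y**2 - 22*y + 68; no integer root y with |y| ≤ 4.
  x = 4: f_y(4, y) = 3*y**2 - 24*y + 85; no integer root y with |y| ≤ 4.
Only singular point on the grid: (-3, 2).
Classify: substitute x = -3 + u, y = 2 + v and expand: f = -2*u**3 + u**2*v - u*v**2 + v**3 + v**2.
No constant or linear terms (consistent with a singular point). Quadratic part: v**2. Cubic part: -2*u**3 + u**2*v - u*v**2 + v**3.
The quadratic part v**2 is a perfect square, so there is a single (double) tangent line v = 0, i.e. y = 2. Restricting the cubic part to that line (v = 0) leaves -2*u**3 ≠ 0, so f is not divisible by v and the branch is v² ≈ 2*u**3 to lowest order — this is a cusp.
Classification: cusp.


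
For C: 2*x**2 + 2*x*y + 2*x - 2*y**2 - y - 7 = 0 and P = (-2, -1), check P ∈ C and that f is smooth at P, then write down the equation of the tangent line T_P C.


Tangent line at P: -8*x - y - 17 = 0.

Step 1: f(-2, -1) = 0, so P lies on C.
Step 2: partial derivatives
  f_x(x, y) = 4*x + 2*y + 2, f_y(x, y) = 2*x - 4*y - 1.
  f_x(P) = -8, f_y(P) = -1 (gradient nonzero, so P is smooth).
Step 3: tangent line at P: -8·(x − -2) + -1·(y − -1) = 0.
Expanding: -8*x - y - 17 = 0.


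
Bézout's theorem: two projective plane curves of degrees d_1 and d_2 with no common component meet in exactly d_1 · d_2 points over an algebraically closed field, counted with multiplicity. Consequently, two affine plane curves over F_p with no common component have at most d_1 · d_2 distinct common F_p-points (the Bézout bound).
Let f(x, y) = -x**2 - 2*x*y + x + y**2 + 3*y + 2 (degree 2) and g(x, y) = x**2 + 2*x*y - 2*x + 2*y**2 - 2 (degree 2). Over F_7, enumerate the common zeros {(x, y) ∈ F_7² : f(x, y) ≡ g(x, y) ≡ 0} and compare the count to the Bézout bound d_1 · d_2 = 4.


Common zeros: {(0, 6), (1, 3), (4, 4)}; count = 3; Bézout bound = 4.

deg(f) = 2, deg(g) = 2, so Bézout bound = 4.
Scan x ∈ F_7. For each x, list the y ∈ F_7 with f(x, y) ≡ 0 and those with g(x, y) ≡ 0 (mod 7); the common zeros in that column are the intersection.
  x = 0: f ≡ 0 at y ∈ {5, 6}; g ≡ 0 at y ∈ {1, 6}; common: {6}.
  x = 1: f ≡ 0 at y ∈ {3}; g ≡ 0 at y ∈ {3}; common: {3}.
  x = 2: f ≡ 0 at y ∈ {0, 1}; g ≡ 0 at y ∈ {2, 3}; common: ∅.
  x = 3: f ≡ 0 at y ∈ {4, 6}; g ≡ 0 at y ∈ {2}; common: ∅.
  x = 4: f ≡ 0 at y ∈ {1, 4}; g ≡ 0 at y ∈ {4, 6}; common: {4}.
  x = 5: f ≡ 0 at y ∈ {2, 5}; g ≡ 0 at y ∈ ∅; common: ∅.
  x = 6: f ≡ 0 at y ∈ {0, 2}; g ≡ 0 at y ∈ ∅; common: ∅.
Collecting: common zeros = {(0, 6), (1, 3), (4, 4)}, so the count is 3.
Comparison with the Bézout bound: 3 ≤ 4 = deg(f)·deg(g), as expected for curves with no common component (the affine F_7-count falls short of the bound because intersections may lie at infinity, over extension fields, or carry multiplicity).


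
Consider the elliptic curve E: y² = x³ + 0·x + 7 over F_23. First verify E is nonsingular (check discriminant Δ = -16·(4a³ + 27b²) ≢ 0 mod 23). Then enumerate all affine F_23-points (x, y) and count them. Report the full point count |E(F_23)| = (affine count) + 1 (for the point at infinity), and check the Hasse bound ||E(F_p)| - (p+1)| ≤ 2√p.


Affine points = {(1, 10), (1, 13), (4, 5), (4, 18), (6, 4), (6, 19), (8, 6), (8, 17), (9, 0), (10, 8), (10, 15), (11, 2), (11, 21), (15, 1), (15, 22), (16, 3), (16, 20), (19, 9), (19, 14), (20, 7), (20, 16), (22, 11), (22, 12)}; affine count = 23; |E(F_23)| = 24.

Discriminant check: Δ ∝ 4a³ + 27b² = 4·0³ + 27·7² = 4·0 + 27·49 ≡ 12 (mod 23). Nonzero ⇒ E is nonsingular.
For each x ∈ F_23, compute rhs = x³ + 0·x + 7 mod 23, then count y ∈ F_23 with y² ≡ rhs.
  x = 0: rhs = 7, matching y values: none (0 points).
  x = 1: rhs = 8, matching y values: 10, 13 (2 points).
  x = 2: rhs = 15, matching y values: none (0 points).
  x = 3: rhs = 11, matching y values: none (0 points).
  x = 4: rhs = 2, matching y values: 5, 18 (2 points).
  x = 5: rhs = 17, matching y values: none (0 points).
  x = 6: rhs = 16, matching y values: 4, 19 (2 points).
  x = 7: rhs = 5, matching y values: none (0 points).
  x = 8: rhs = 13, matching y values: 6, 17 (2 points).
  x = 9: rhs = 0, matching y values: 0 (1 points).
  x = 10: rhs = 18, matching y values: 8, 15 (2 points).
  x = 11: rhs = 4, matching y values: 2, 21 (2 points).
  x = 12: rhs = 10, matching y values: none (0 points).
  x = 13: rhs = 19, matching y values: none (0 points).
  x = 14: rhs = 14, matching y values: none (0 points).
  x = 15: rhs = 1, matching y values: 1, 22 (2 points).
  x = 16: rhs = 9, matching y values: 3, 20 (2 points).
  x = 17: rhs = 21, matching y values: none (0 points).
  x = 18: rhs = 20, matching y values: none (0 points).
  x = 19: rhs = 12, matching y values: 9, 14 (2 points).
  x = 20: rhs = 3, matching y values: 7, 16 (2 points).
  x = 21: rhs = 22, matching y values: none (0 points).
  x = 22: rhs = 6, matching y values: 11, 12 (2 points).
Total affine count: 23.
Full point count |E(F_23)| = 23 + 1 = 24.
Hasse bound: |24 − (23+1)| = |0| = 0 ≤ 2√23 ≈ 9.5917 ✓.


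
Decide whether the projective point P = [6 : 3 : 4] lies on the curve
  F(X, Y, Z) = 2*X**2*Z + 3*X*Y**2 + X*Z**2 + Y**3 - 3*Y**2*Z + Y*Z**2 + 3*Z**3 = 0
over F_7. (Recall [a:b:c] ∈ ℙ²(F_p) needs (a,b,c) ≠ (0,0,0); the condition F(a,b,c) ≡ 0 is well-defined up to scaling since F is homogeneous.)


F(6,3,4) ≡ 5 (mod 7); P is NOT on the curve.

Evaluate F(6, 3, 4) term-by-term (mod 7).
  2*X**2*Z ↦ 2·36·1·4 = 288
  3*X*Y**2 ↦ 3·6·9·1 = 162
  X*Z**2 ↦ 1·6·1·16 = 96
  Y**3 ↦ 1·1·27·1 = 27
  -3*Y**2*Z ↦ -3·1·9·4 = -108
  Y*Z**2 ↦ 1·1·3·16 = 48
  3*Z**3 ↦ 3·1·1·64 = 192
Sum: F(6, 3, 4) = (288) + (162) + (96) + (27) + (-108) + (48) + (192) = 705.
Reducing mod 7: 705 ≡ 5 (mod 7).
Since F(a, b, c) ≡ 5 ≠ 0 (mod 7), P does NOT lie on the curve.


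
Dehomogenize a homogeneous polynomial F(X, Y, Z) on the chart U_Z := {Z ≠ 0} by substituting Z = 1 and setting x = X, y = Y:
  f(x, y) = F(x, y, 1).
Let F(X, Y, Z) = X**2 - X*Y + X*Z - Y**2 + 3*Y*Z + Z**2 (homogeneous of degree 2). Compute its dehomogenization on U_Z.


f(x, y) = x**2 - x*y + x - y**2 + 3*y + 1

On U_Z we set Z = 1. Each monomial c·X^i·Y^j·Z^k in F becomes c·x^i·y^j·1^k = c·x^i·y^j.
Substituting Z = 1: F(X, Y, 1) = x**2 - x*y + x - y**2 + 3*y + 1.
Note: deg(f) ≤ deg(F) = 2; strict inequality happens when F is divisible by Z (lost terms).


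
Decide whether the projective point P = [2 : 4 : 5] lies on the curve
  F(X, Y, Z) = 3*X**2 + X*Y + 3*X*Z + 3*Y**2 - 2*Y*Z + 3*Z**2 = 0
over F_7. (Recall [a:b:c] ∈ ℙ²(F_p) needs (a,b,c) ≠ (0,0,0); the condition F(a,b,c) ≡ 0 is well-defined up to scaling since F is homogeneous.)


F(2,4,5) ≡ 0 (mod 7); P is on the curve.

Evaluate F(2, 4, 5) term-by-term (mod 7).
  3*X**2 ↦ 3·4·1·1 = 12
  X*Y ↦ 1·2·4·1 = 8
  3*X*Z ↦ 3·2·1·5 = 30
  3*Y**2 ↦ 3·1·16·1 = 48
  -2*Y*Z ↦ -2·1·4·5 = -40
  3*Z**2 ↦ 3·1·1·25 = 75
Sum: F(2, 4, 5) = (12) + (8) + (30) + (48) + (-40) + (75) = 133.
Reducing mod 7: 133 ≡ 0 (mod 7).
Since F(a, b, c) ≡ 0 (mod 7), P lies on the curve.


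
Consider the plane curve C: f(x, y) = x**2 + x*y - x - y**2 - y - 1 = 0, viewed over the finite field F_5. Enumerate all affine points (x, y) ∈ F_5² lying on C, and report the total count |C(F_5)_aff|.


Affine F_5-points: {(1, 2), (1, 3), (2, 3), (3, 0), (3, 2)}; count = 5.

For each of the 25 pairs (x, y) ∈ F_5², evaluate f(x, y) mod 5. Record the zeros.
  x = 0: [0↦4, 1↦2, 2↦3, 3↦2, 4↦4]  zeros at y ∈ ∅
  x = 1: [0↦4, 1↦3, 2↦0, 3↦0, 4↦3]  zeros at y ∈ {2, 3}
  x = 2: [0↦1, 1↦1, 2↦4, 3↦0, 4↦4]  zeros at y ∈ {3}
  x = 3: [0↦0, 1↦1, 2↦0, 3↦2, 4↦2]  zeros at y ∈ {0, 2}
  x = 4: [0↦1, 1↦3, 2↦3, 3↦1, 4↦2]  zeros at y ∈ ∅
Collecting zeros: affine points = {(1, 2), (1, 3), (2, 3), (3, 0), (3, 2)}.
Total count |C(F_5)_aff| = 5.


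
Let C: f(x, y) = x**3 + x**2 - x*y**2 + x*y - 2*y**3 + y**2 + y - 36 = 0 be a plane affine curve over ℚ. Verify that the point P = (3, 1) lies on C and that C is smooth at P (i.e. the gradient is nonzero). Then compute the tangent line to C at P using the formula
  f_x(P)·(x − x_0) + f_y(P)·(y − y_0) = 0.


Tangent line at P: 33*x - 6*y - 93 = 0.

Step 1: f(3, 1) = 0, so P lies on C.
Step 2: partial derivatives
  f_x(x, y) = 3*x**2 + 2*x - y**2 + y, f_y(x, y) = -2*x*y + x - 6*y**2 + 2*y + 1.
  f_x(P) = 33, f_y(P) = -6 (gradient nonzero, so P is smooth).
Step 3: tangent line at P: 33·(x − 3) + -6·(y − 1) = 0.
Expanding: 33*x - 6*y - 93 = 0.


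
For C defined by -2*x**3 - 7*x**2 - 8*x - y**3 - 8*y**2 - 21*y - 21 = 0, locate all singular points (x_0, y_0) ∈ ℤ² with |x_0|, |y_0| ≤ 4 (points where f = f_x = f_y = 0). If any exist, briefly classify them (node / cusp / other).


Singular points: {(-1, -3)}; classification: node.

Compute partial derivatives:
  f_x = -6*x**2 - 14*x - 8.
  f_y = -3*y**2 - 16*y - 21.
Scan x_0 ∈ {−4, ..., 4}. For each x_0, f_y(x_0, y) is a polynomial in y; find its integer roots y ∈ {−4, ..., 4}, then test f_x and f at those candidates.
  x = -4: f_y(-4, y) = -3*y**2 - 16*y - 21; vanishes at y ∈ {-3}. (-4, -3): f_x = -48 ≠ 0.
  x = -3: f_y(-3, y) = -3*y**2 - 16*y - 21; vanishes at y ∈ {-3}. (-3, -3): f_x = -20 ≠ 0.
  x = -2: f_y(-2, y) = -3*y**2 - 16*y - 21; vanishes at y ∈ {-3}. (-2, -3): f_x = -4 ≠ 0.
  x = -1: f_y(-1, y) = -3*y**2 - 16*y - 21; vanishes at y ∈ {-3}. (-1, -3): f_x = 0, f = 0 — SINGULAR.
  x = 0: f_y(0, y) = -3*y**2 - 16*y - 21; vanishes at y ∈ {-3}. (0, -3): f_x = -8 ≠ 0.
  x = 1: f_y(1, y) = -3*y**2 - 16*y - 21; vanishes at y ∈ {-3}. (1, -3): f_x = -28 ≠ 0.
  x = 2: f_y(2, y) = -3*y**2 - 16*y - 21; vanishes at y ∈ {-3}. (2, -3): f_x = -60 ≠ 0.
  x = 3: f_y(3, y) = -3*y**2 - 16*y - 21; vanishes at y ∈ {-3}. (3, -3): f_x = -104 ≠ 0.
  x = 4: f_y(4, y) = -3*y**2 - 16*y - 21; vanishes at y ∈ {-3}. (4, -3): f_x = -160 ≠ 0.
Only singular point on the grid: (-1, -3).
Classify: substitute x = -1 + u, y = -3 + v and expand: f = -2*u**3 - u**2 - v**3 + v**2.
No constant or linear terms (consistent with a singular point). Quadratic part: -u**2 + v**2. Cubic part: -2*u**3 - v**3.
The quadratic part v**2 - u**2 = (v − u)(v + u) splits into two distinct linear factors, so there are two distinct tangent lines y − -3 = ±(x − -1) — this is a node (ordinary double point).
Classification: node.


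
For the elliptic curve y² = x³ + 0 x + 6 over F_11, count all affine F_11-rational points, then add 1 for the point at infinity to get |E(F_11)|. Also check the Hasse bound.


Affine points = {(2, 5), (2, 6), (3, 0), (4, 2), (4, 9), (8, 1), (8, 10), (9, 3), (9, 8), (10, 4), (10, 7)}; affine count = 11; |E(F_11)| = 12.

Discriminant check: Δ ∝ 4a³ + 27b² = 4·0³ + 27·6² = 4·0 + 27·36 ≡ 4 (mod 11). Nonzero ⇒ E is nonsingular.
For each x ∈ F_11, compute rhs = x³ + 0·x + 6 mod 11, then count y ∈ F_11 with y² ≡ rhs.
  x = 0: rhs = 6, matching y values: none (0 points).
  x = 1: rhs = 7, matching y values: none (0 points).
  x = 2: rhs = 3, matching y values: 5, 6 (2 points).
  x = 3: rhs = 0, matching y values: 0 (1 points).
  x = 4: rhs = 4, matching y values: 2, 9 (2 points).
  x = 5: rhs = 10, matching y values: none (0 points).
  x = 6: rhs = 2, matching y values: none (0 points).
  x = 7: rhs = 8, matching y values: none (0 points).
  x = 8: rhs = 1, matching y values: 1, 10 (2 points).
  x = 9: rhs = 9, matching y values: 3, 8 (2 points).
  x = 10: rhs = 5, matching y values: 4, 7 (2 points).
Total affine count: 11.
Full point count |E(F_11)| = 11 + 1 = 12.
Hasse bound: |12 − (11+1)| = |0| = 0 ≤ 2√11 ≈ 6.6332 ✓.


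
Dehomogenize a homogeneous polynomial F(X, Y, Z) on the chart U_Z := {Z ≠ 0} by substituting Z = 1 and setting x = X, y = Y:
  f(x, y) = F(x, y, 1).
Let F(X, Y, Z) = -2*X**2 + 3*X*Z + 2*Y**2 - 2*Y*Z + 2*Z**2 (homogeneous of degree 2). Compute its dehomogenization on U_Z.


f(x, y) = -2*x**2 + 3*x + 2*y**2 - 2*y + 2

On U_Z we set Z = 1. Each monomial c·X^i·Y^j·Z^k in F becomes c·x^i·y^j·1^k = c·x^i·y^j.
Substituting Z = 1: F(X, Y, 1) = -2*x**2 + 3*x + 2*y**2 - 2*y + 2.
Note: deg(f) ≤ deg(F) = 2; strict inequality happens when F is divisible by Z (lost terms).


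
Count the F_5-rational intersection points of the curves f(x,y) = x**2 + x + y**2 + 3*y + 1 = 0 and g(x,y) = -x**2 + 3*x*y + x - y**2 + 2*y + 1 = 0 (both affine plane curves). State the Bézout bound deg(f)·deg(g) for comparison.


Common zeros: {(2, 4)}; count = 1; Bézout bound = 4.

deg(f) = 2, deg(g) = 2, so Bézout bound = 4.
Scan x ∈ F_5. For each x, list the y ∈ F_5 with f(x, y) ≡ 0 and those with g(x, y) ≡ 0 (mod 5); the common zeros in that column are the intersection.
  x = 0: f ≡ 0 at y ∈ {1}; g ≡ 0 at y ∈ ∅; common: ∅.
  x = 1: f ≡ 0 at y ∈ ∅; g ≡ 0 at y ∈ {1, 4}; common: ∅.
  x = 2: f ≡ 0 at y ∈ {3, 4}; g ≡ 0 at y ∈ {4}; common: {4}.
  x = 3: f ≡ 0 at y ∈ ∅; g ≡ 0 at y ∈ {0, 1}; common: ∅.
  x = 4: f ≡ 0 at y ∈ {1}; g ≡ 0 at y ∈ ∅; common: ∅.
Collecting: common zeros = {(2, 4)}, so the count is 1.
Comparison with the Bézout bound: 1 ≤ 4 = deg(f)·deg(g), as expected for curves with no common component (the affine F_5-count falls short of the bound because intersections may lie at infinity, over extension fields, or carry multiplicity).


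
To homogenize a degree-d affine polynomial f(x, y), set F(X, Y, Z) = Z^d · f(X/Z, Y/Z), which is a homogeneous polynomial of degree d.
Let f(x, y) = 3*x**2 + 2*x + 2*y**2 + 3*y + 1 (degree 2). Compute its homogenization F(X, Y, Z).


F(X, Y, Z) = 3*X**2 + 2*X*Z + 2*Y**2 + 3*Y*Z + Z**2

deg(f) = 2.
Substitute x = X/Z, y = Y/Z into f, then multiply by Z^2.
  monomial 3·x^2·y^0 ↦ 3·X^2·Y^0·Z^0.
  monomial 2·x^1·y^0 ↦ 2·X^1·Y^0·Z^1.
  monomial 2·x^0·y^2 ↦ 2·X^0·Y^2·Z^0.
  monomial 3·x^0·y^1 ↦ 3·X^0·Y^1·Z^1.
  monomial 1·x^0·y^0 ↦ 1·X^0·Y^0·Z^2.
Collecting: F(X, Y, Z) = 3*X**2 + 2*X*Z + 2*Y**2 + 3*Y*Z + Z**2.


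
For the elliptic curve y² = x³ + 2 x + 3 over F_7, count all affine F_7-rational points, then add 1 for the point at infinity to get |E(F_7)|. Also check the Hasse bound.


Affine points = {(2, 1), (2, 6), (3, 1), (3, 6), (6, 0)}; affine count = 5; |E(F_7)| = 6.

Discriminant check: Δ ∝ 4a³ + 27b² = 4·2³ + 27·3² = 4·8 + 27·9 ≡ 2 (mod 7). Nonzero ⇒ E is nonsingular.
For each x ∈ F_7, compute rhs = x³ + 2·x + 3 mod 7, then count y ∈ F_7 with y² ≡ rhs.
  x = 0: rhs = 3, matching y values: none (0 points).
  x = 1: rhs = 6, matching y values: none (0 points).
  x = 2: rhs = 1, matching y values: 1, 6 (2 points).
  x = 3: rhs = 1, matching y values: 1, 6 (2 points).
  x = 4: rhs = 5, matching y values: none (0 points).
  x = 5: rhs = 5, matching y values: none (0 points).
  x = 6: rhs = 0, matching y values: 0 (1 points).
Total affine count: 5.
Full point count |E(F_7)| = 5 + 1 = 6.
Hasse bound: |6 − (7+1)| = |-2| = 2 ≤ 2√7 ≈ 5.2915 ✓.


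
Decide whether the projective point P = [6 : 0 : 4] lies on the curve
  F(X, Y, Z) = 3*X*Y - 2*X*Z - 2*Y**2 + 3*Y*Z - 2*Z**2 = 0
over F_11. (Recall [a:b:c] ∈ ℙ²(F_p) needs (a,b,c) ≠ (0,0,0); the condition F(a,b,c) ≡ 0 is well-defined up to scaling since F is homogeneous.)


F(6,0,4) ≡ 8 (mod 11); P is NOT on the curve.

Evaluate F(6, 0, 4) term-by-term (mod 11).
  3*X*Y ↦ 3·6·0·1 = 0
  -2*X*Z ↦ -2·6·1·4 = -48
  -2*Y**2 ↦ -2·1·0·1 = 0
  3*Y*Z ↦ 3·1·0·4 = 0
  -2*Z**2 ↦ -2·1·1·16 = -32
Sum: F(6, 0, 4) = (0) + (-48) + (0) + (0) + (-32) = -80.
Reducing mod 11: -80 ≡ 8 (mod 11).
Since F(a, b, c) ≡ 8 ≠ 0 (mod 11), P does NOT lie on the curve.


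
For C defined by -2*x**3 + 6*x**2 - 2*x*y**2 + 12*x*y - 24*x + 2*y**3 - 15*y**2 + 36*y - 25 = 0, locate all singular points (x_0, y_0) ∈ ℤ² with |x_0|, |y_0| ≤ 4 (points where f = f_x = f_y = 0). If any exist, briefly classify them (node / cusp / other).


Singular points: {(1, 3)}; classification: cusp.

Compute partial derivatives:
  f_x = -6*x**2 + 12*x - 2*y**2 + 12*y - 24.
  f_y = -4*x*y + 12*x + 6*y**2 - 30*y + 36.
Scan x_0 ∈ {−4, ..., 4}. For each x_0, f_y(x_0, y) is a polynomial in y; find its integer roots y ∈ {−4, ..., 4}, then test f_x and f at those candidates.
  x = -4: f_y(-4, y) = 6*y**2 - 14*y - 12; vanishes at y ∈ {3}. (-4, 3): f_x = -150 ≠ 0.
  x = -3: f_y(-3, y) = 6*y**2 - 18*y; vanishes at y ∈ {0, 3}. (-3, 0): f_x = -114 ≠ 0; (-3, 3): f_x = -96 ≠ 0.
  x = -2: f_y(-2, y) = 6*y**2 - 22*y + 12; vanishes at y ∈ {3}. (-2, 3): f_x = -54 ≠ 0.
  x = -1: f_y(-1, y) = 6*y**2 - 26*y + 24; vanishes at y ∈ {3}. (-1, 3): f_x = -24 ≠ 0.
  x = 0: f_y(0, y) = 6*y**2 - 30*y + 36; vanishes at y ∈ {2, 3}. (0, 2): f_x = -8 ≠ 0; (0, 3): f_x = -6 ≠ 0.
  x = 1: f_y(1, y) = 6*y**2 - 34*y + 48; vanishes at y ∈ {3}. (1, 3): f_x = 0, f = 0 — SINGULAR.
  x = 2: f_y(2, y) = 6*y**2 - 38*y + 60; vanishes at y ∈ {3}. (2, 3): f_x = -6 ≠ 0.
  x = 3: f_y(3, y) = 6*y**2 - 42*y + 72; vanishes at y ∈ {3, 4}. (3, 3): f_x = -24 ≠ 0; (3, 4): f_x = -26 ≠ 0.
  x = 4: f_y(4, y) = 6*y**2 - 46*y + 84; vanishes at y ∈ {3}. (4, 3): f_x = -54 ≠ 0.
Only singular point on the grid: (1, 3).
Classify: substitute x = 1 + u, y = 3 + v and expand: f = -2*u**3 - 2*u*v**2 + 2*v**3 + v**2.
No constant or linear terms (consistent with a singular point). Quadratic part: v**2. Cubic part: -2*u**3 - 2*u*v**2 + 2*v**3.
The quadratic part v**2 is a perfect square, so there is a single (double) tangent line v = 0, i.e. y = 3. Restricting the cubic part to that line (v = 0) leaves -2*u**3 ≠ 0, so f is not divisible by v and the branch is v² ≈ 2*u**3 to lowest order — this is a cusp.
Classification: cusp.


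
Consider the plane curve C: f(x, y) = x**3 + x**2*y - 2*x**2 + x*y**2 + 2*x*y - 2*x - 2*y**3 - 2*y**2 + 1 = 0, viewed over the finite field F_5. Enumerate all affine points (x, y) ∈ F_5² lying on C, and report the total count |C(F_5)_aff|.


Affine F_5-points: {(4, 0), (4, 2), (4, 4)}; count = 3.

For each of the 25 pairs (x, y) ∈ F_5², evaluate f(x, y) mod 5. Record the zeros.
  x = 0: [0↦1, 1↦2, 2↦2, 3↦4, 4↦1]  zeros at y ∈ ∅
  x = 1: [0↦3, 1↦3, 2↦4, 3↦4, 4↦1]  zeros at y ∈ ∅
  x = 2: [0↦2, 1↦3, 2↦2, 3↦2, 4↦1]  zeros at y ∈ ∅
  x = 3: [0↦4, 1↦3, 2↦2, 3↦4, 4↦2]  zeros at y ∈ ∅
  x = 4: [0↦0, 1↦4, 2↦0, 3↦1, 4↦0]  zeros at y ∈ {0, 2, 4}
Collecting zeros: affine points = {(4, 0), (4, 2), (4, 4)}.
Total count |C(F_5)_aff| = 3.


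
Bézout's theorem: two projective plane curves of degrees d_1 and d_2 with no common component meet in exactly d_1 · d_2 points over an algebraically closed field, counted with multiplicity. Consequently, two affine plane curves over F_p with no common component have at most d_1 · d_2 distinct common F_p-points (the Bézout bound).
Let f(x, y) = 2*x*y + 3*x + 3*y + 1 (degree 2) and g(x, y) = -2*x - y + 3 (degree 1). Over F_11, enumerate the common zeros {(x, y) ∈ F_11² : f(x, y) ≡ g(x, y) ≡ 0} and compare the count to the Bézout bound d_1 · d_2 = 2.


Common zeros: {(2, 10), (7, 0)}; count = 2; Bézout bound = 2.

deg(f) = 2, deg(g) = 1, so Bézout bound = 2.
Scan x ∈ F_11. For each x, list the y ∈ F_11 with f(x, y) ≡ 0 and those with g(x, y) ≡ 0 (mod 11); the common zeros in that column are the intersection.
  x = 0: f ≡ 0 at y ∈ {7}; g ≡ 0 at y ∈ {3}; common: ∅.
  x = 1: f ≡ 0 at y ∈ {8}; g ≡ 0 at y ∈ {1}; common: ∅.
  x = 2: f ≡ 0 at y ∈ {10}; g ≡ 0 at y ∈ {10}; common: {10}.
  x = 3: f ≡ 0 at y ∈ {5}; g ≡ 0 at y ∈ {8}; common: ∅.
  x = 4: f ≡ 0 at y ∈ ∅; g ≡ 0 at y ∈ {6}; common: ∅.
  x = 5: f ≡ 0 at y ∈ {3}; g ≡ 0 at y ∈ {4}; common: ∅.
  x = 6: f ≡ 0 at y ∈ {9}; g ≡ 0 at y ∈ {2}; common: ∅.
  x = 7: f ≡ 0 at y ∈ {0}; g ≡ 0 at y ∈ {0}; common: {0}.
  x = 8: f ≡ 0 at y ∈ {1}; g ≡ 0 at y ∈ {9}; common: ∅.
  x = 9: f ≡ 0 at y ∈ {6}; g ≡ 0 at y ∈ {7}; common: ∅.
  x = 10: f ≡ 0 at y ∈ {2}; g ≡ 0 at y ∈ {5}; common: ∅.
Collecting: common zeros = {(2, 10), (7, 0)}, so the count is 2.
Comparison with the Bézout bound: 2 ≤ 2 = deg(f)·deg(g), as expected for curves with no common component (the bound is attained).


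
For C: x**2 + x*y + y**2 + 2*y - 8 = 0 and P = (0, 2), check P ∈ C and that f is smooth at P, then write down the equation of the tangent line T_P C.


Tangent line at P: 2*x + 6*y - 12 = 0.

Step 1: f(0, 2) = 0, so P lies on C.
Step 2: partial derivatives
  f_x(x, y) = 2*x + y, f_y(x, y) = x + 2*y + 2.
  f_x(P) = 2, f_y(P) = 6 (gradient nonzero, so P is smooth).
Step 3: tangent line at P: 2·(x − 0) + 6·(y − 2) = 0.
Expanding: 2*x + 6*y - 12 = 0.


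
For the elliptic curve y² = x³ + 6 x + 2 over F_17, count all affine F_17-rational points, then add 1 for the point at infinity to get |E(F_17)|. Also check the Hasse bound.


Affine points = {(0, 6), (0, 11), (1, 3), (1, 14), (3, 8), (3, 9), (5, 2), (5, 15), (6, 4), (6, 13), (7, 8), (7, 9), (8, 1), (8, 16), (10, 5), (10, 12), (12, 0), (13, 4), (13, 13), (14, 5), (14, 12), (15, 4), (15, 13)}; affine count = 23; |E(F_17)| = 24.

Discriminant check: Δ ∝ 4a³ + 27b² = 4·6³ + 27·2² = 4·216 + 27·4 ≡ 3 (mod 17). Nonzero ⇒ E is nonsingular.
For each x ∈ F_17, compute rhs = x³ + 6·x + 2 mod 17, then count y ∈ F_17 with y² ≡ rhs.
  x = 0: rhs = 2, matching y values: 6, 11 (2 points).
  x = 1: rhs = 9, matching y values: 3, 14 (2 points).
  x = 2: rhs = 5, matching y values: none (0 points).
  x = 3: rhs = 13, matching y values: 8, 9 (2 points).
  x = 4: rhs = 5, matching y values: none (0 points).
  x = 5: rhs = 4, matching y values: 2, 15 (2 points).
  x = 6: rhs = 16, matching y values: 4, 13 (2 points).
  x = 7: rhs = 13, matching y values: 8, 9 (2 points).
  x = 8: rhs = 1, matching y values: 1, 16 (2 points).
  x = 9: rhs = 3, matching y values: none (0 points).
  x = 10: rhs = 8, matching y values: 5, 12 (2 points).
  x = 11: rhs = 5, matching y values: none (0 points).
  x = 12: rhs = 0, matching y values: 0 (1 points).
  x = 13: rhs = 16, matching y values: 4, 13 (2 points).
  x = 14: rhs = 8, matching y values: 5, 12 (2 points).
  x = 15: rhs = 16, matching y values: 4, 13 (2 points).
  x = 16: rhs = 12, matching y values: none (0 points).
Total affine count: 23.
Full point count |E(F_17)| = 23 + 1 = 24.
Hasse bound: |24 − (17+1)| = |6| = 6 ≤ 2√17 ≈ 8.2462 ✓.


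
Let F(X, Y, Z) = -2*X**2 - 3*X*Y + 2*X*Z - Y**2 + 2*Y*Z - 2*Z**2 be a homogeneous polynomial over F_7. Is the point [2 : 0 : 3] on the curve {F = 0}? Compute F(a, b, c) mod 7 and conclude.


F(2,0,3) ≡ 0 (mod 7); P is on the curve.

Evaluate F(2, 0, 3) term-by-term (mod 7).
  -2*X**2 ↦ -2·4·1·1 = -8
  -3*X*Y ↦ -3·2·0·1 = 0
  2*X*Z ↦ 2·2·1·3 = 12
  -Y**2 ↦ -1·1·0·1 = 0
  2*Y*Z ↦ 2·1·0·3 = 0
  -2*Z**2 ↦ -2·1·1·9 = -18
Sum: F(2, 0, 3) = (-8) + (0) + (12) + (0) + (0) + (-18) = -14.
Reducing mod 7: -14 ≡ 0 (mod 7).
Since F(a, b, c) ≡ 0 (mod 7), P lies on the curve.


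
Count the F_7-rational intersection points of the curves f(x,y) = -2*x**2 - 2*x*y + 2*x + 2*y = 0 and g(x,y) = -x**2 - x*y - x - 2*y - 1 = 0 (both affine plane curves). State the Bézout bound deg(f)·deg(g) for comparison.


Common zeros: {(1, 6)}; count = 1; Bézout bound = 4.

deg(f) = 2, deg(g) = 2, so Bézout bound = 4.
Scan x ∈ F_7. For each x, list the y ∈ F_7 with f(x, y) ≡ 0 and those with g(x, y) ≡ 0 (mod 7); the common zeros in that column are the intersection.
  x = 0: f ≡ 0 at y ∈ {0}; g ≡ 0 at y ∈ {3}; common: ∅.
  x = 1: f ≡ 0 at y ∈ {0, 1, 2, 3, 4, 5, 6}; g ≡ 0 at y ∈ {6}; common: {6}.
  x = 2: f ≡ 0 at y ∈ {5}; g ≡ 0 at y ∈ {0}; common: ∅.
  x = 3: f ≡ 0 at y ∈ {4}; g ≡ 0 at y ∈ {3}; common: ∅.
  x = 4: f ≡ 0 at y ∈ {3}; g ≡ 0 at y ∈ {0}; common: ∅.
  x = 5: f ≡ 0 at y ∈ {2}; g ≡ 0 at y ∈ ∅; common: ∅.
  x = 6: f ≡ 0 at y ∈ {1}; g ≡ 0 at y ∈ {6}; common: ∅.
Collecting: common zeros = {(1, 6)}, so the count is 1.
Comparison with the Bézout bound: 1 ≤ 4 = deg(f)·deg(g), as expected for curves with no common component (the affine F_7-count falls short of the bound because intersections may lie at infinity, over extension fields, or carry multiplicity).


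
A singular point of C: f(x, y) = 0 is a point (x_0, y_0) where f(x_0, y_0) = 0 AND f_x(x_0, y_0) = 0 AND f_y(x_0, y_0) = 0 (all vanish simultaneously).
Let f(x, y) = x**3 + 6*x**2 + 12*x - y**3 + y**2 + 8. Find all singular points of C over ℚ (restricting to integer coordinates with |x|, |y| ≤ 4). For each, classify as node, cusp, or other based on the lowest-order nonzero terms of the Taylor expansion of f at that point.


Singular points: {(-2, 0)}; classification: cusp.

Compute partial derivatives:
  f_x = 3*x**2 + 12*x + 12.
  f_y = -3*y**2 + 2*y.
Scan x_0 ∈ {−4, ..., 4}. For each x_0, f_y(x_0, y) is a polynomial in y; find its integer roots y ∈ {−4, ..., 4}, then test f_x and f at those candidates.
  x = -4: f_y(-4, y) = -3*y**2 + 2*y; vanishes at y ∈ {0}. (-4, 0): f_x = 12 ≠ 0.
  x = -3: f_y(-3, y) = -3*y**2 + 2*y; vanishes at y ∈ {0}. (-3, 0): f_x = 3 ≠ 0.
  x = -2: f_y(-2, y) = -3*y**2 + 2*y; vanishes at y ∈ {0}. (-2, 0): f_x = 0, f = 0 — SINGULAR.
  x = -1: f_y(-1, y) = -3*y**2 + 2*y; vanishes at y ∈ {0}. (-1, 0): f_x = 3 ≠ 0.
  x = 0: f_y(0, y) = -3*y**2 + 2*y; vanishes at y ∈ {0}. (0, 0): f_x = 12 ≠ 0.
  x = 1: f_y(1, y) = -3*y**2 + 2*y; vanishes at y ∈ {0}. (1, 0): f_x = 27 ≠ 0.
  x = 2: f_y(2, y) = -3*y**2 + 2*y; vanishes at y ∈ {0}. (2, 0): f_x = 48 ≠ 0.
  x = 3: f_y(3, y) = -3*y**2 + 2*y; vanishes at y ∈ {0}. (3, 0): f_x = 75 ≠ 0.
  x = 4: f_y(4, y) = -3*y**2 + 2*y; vanishes at y ∈ {0}. (4, 0): f_x = 108 ≠ 0.
Only singular point on the grid: (-2, 0).
Classify: substitute x = -2 + u, y = 0 + v and expand: f = u**3 - v**3 + v**2.
No constant or linear terms (consistent with a singular point). Quadratic part: v**2. Cubic part: u**3 - v**3.
The quadratic part v**2 is a perfect square, so there is a single (double) tangent line v = 0, i.e. y = 0. Restricting the cubic part to that line (v = 0) leaves u**3 ≠ 0, so f is not divisible by v and the branch is v² ≈ -u**3 to lowest order — this is a cusp.
Classification: cusp.


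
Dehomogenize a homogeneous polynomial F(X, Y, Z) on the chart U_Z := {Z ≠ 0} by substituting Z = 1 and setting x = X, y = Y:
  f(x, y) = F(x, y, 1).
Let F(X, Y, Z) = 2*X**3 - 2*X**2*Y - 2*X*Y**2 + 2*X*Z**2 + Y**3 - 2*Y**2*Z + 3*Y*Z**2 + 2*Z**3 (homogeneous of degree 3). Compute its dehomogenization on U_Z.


f(x, y) = 2*x**3 - 2*x**2*y - 2*x*y**2 + 2*x + y**3 - 2*y**2 + 3*y + 2

On U_Z we set Z = 1. Each monomial c·X^i·Y^j·Z^k in F becomes c·x^i·y^j·1^k = c·x^i·y^j.
Substituting Z = 1: F(X, Y, 1) = 2*x**3 - 2*x**2*y - 2*x*y**2 + 2*x + y**3 - 2*y**2 + 3*y + 2.
Note: deg(f) ≤ deg(F) = 3; strict inequality happens when F is divisible by Z (lost terms).


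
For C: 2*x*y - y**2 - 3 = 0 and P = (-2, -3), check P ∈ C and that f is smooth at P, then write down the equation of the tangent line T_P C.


Tangent line at P: -6*x + 2*y - 6 = 0.

Step 1: f(-2, -3) = 0, so P lies on C.
Step 2: partial derivatives
  f_x(x, y) = 2*y, f_y(x, y) = 2*x - 2*y.
  f_x(P) = -6, f_y(P) = 2 (gradient nonzero, so P is smooth).
Step 3: tangent line at P: -6·(x − -2) + 2·(y − -3) = 0.
Expanding: -6*x + 2*y - 6 = 0.


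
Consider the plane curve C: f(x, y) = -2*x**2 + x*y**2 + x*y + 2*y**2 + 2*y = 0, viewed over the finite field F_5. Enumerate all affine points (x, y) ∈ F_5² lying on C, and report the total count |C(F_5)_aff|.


Affine F_5-points: {(0, 0), (0, 4), (2, 1), (2, 3), (4, 1), (4, 3)}; count = 6.

For each of the 25 pairs (x, y) ∈ F_5², evaluate f(x, y) mod 5. Record the zeros.
  x = 0: [0↦0, 1↦4, 2↦2, 3↦4, 4↦0]  zeros at y ∈ {0, 4}
  x = 1: [0↦3, 1↦4, 2↦1, 3↦4, 4↦3]  zeros at y ∈ ∅
  x = 2: [0↦2, 1↦0, 2↦1, 3↦0, 4↦2]  zeros at y ∈ {1, 3}
  x = 3: [0↦2, 1↦2, 2↦2, 3↦2, 4↦2]  zeros at y ∈ ∅
  x = 4: [0↦3, 1↦0, 2↦4, 3↦0, 4↦3]  zeros at y ∈ {1, 3}
Collecting zeros: affine points = {(0, 0), (0, 4), (2, 1), (2, 3), (4, 1), (4, 3)}.
Total count |C(F_5)_aff| = 6.


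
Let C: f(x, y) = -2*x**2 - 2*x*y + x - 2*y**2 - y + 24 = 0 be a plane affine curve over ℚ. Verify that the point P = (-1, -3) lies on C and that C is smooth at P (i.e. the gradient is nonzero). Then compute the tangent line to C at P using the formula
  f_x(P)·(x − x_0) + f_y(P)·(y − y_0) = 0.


Tangent line at P: 11*x + 13*y + 50 = 0.

Step 1: f(-1, -3) = 0, so P lies on C.
Step 2: partial derivatives
  f_x(x, y) = -4*x - 2*y + 1, f_y(x, y) = -2*x - 4*y - 1.
  f_x(P) = 11, f_y(P) = 13 (gradient nonzero, so P is smooth).
Step 3: tangent line at P: 11·(x − -1) + 13·(y − -3) = 0.
Expanding: 11*x + 13*y + 50 = 0.


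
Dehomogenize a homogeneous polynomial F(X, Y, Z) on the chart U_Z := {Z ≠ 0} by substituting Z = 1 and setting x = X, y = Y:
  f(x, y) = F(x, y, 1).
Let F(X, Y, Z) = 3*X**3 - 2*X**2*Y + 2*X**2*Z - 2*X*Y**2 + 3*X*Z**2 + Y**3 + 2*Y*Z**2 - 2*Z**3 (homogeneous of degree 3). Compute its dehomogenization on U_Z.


f(x, y) = 3*x**3 - 2*x**2*y + 2*x**2 - 2*x*y**2 + 3*x + y**3 + 2*y - 2

On U_Z we set Z = 1. Each monomial c·X^i·Y^j·Z^k in F becomes c·x^i·y^j·1^k = c·x^i·y^j.
Substituting Z = 1: F(X, Y, 1) = 3*x**3 - 2*x**2*y + 2*x**2 - 2*x*y**2 + 3*x + y**3 + 2*y - 2.
Note: deg(f) ≤ deg(F) = 3; strict inequality happens when F is divisible by Z (lost terms).


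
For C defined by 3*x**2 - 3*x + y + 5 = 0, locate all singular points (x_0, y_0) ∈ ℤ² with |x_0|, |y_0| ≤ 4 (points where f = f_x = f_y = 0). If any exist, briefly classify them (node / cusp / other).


No singular points in the scanned grid; C is smooth there.

Compute partial derivatives:
  f_x = 6*x - 3.
  f_y = 1.
f_y = 1 is a nonzero constant, so f_y never vanishes: no point (x, y) can satisfy f = f_x = f_y = 0. In particular no (x, y) ∈ {−4, ..., 4}² is singular; the curve is smooth.


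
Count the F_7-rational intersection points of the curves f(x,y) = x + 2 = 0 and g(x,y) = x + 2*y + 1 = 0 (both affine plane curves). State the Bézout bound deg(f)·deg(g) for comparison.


Common zeros: {(5, 4)}; count = 1; Bézout bound = 1.

deg(f) = 1, deg(g) = 1, so Bézout bound = 1.
Scan x ∈ F_7. For each x, list the y ∈ F_7 with f(x, y) ≡ 0 and those with g(x, y) ≡ 0 (mod 7); the common zeros in that column are the intersection.
  x = 0: f ≡ 0 at y ∈ ∅; g ≡ 0 at y ∈ {3}; common: ∅.
  x = 1: f ≡ 0 at y ∈ ∅; g ≡ 0 at y ∈ {6}; common: ∅.
  x = 2: f ≡ 0 at y ∈ ∅; g ≡ 0 at y ∈ {2}; common: ∅.
  x = 3: f ≡ 0 at y ∈ ∅; g ≡ 0 at y ∈ {5}; common: ∅.
  x = 4: f ≡ 0 at y ∈ ∅; g ≡ 0 at y ∈ {1}; common: ∅.
  x = 5: f ≡ 0 at y ∈ {0, 1, 2, 3, 4, 5, 6}; g ≡ 0 at y ∈ {4}; common: {4}.
  x = 6: f ≡ 0 at y ∈ ∅; g ≡ 0 at y ∈ {0}; common: ∅.
Collecting: common zeros = {(5, 4)}, so the count is 1.
Comparison with the Bézout bound: 1 ≤ 1 = deg(f)·deg(g), as expected for curves with no common component (the bound is attained).


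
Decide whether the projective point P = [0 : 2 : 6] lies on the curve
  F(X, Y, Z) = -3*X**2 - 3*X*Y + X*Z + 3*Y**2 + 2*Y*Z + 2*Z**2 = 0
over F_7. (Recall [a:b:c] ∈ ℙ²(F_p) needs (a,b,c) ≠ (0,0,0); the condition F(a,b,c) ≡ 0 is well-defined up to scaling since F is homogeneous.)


F(0,2,6) ≡ 3 (mod 7); P is NOT on the curve.

Evaluate F(0, 2, 6) term-by-term (mod 7).
  -3*X**2 ↦ -3·0·1·1 = 0
  -3*X*Y ↦ -3·0·2·1 = 0
  X*Z ↦ 1·0·1·6 = 0
  3*Y**2 ↦ 3·1·4·1 = 12
  2*Y*Z ↦ 2·1·2·6 = 24
  2*Z**2 ↦ 2·1·1·36 = 72
Sum: F(0, 2, 6) = (0) + (0) + (0) + (12) + (24) + (72) = 108.
Reducing mod 7: 108 ≡ 3 (mod 7).
Since F(a, b, c) ≡ 3 ≠ 0 (mod 7), P does NOT lie on the curve.


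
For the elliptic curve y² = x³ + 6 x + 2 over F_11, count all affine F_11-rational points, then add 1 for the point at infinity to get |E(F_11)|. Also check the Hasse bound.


Affine points = {(1, 3), (1, 8), (2, 0), (3, 5), (3, 6), (5, 5), (5, 6), (6, 1), (6, 10), (8, 1), (8, 10), (9, 2), (9, 9)}; affine count = 13; |E(F_11)| = 14.

Discriminant check: Δ ∝ 4a³ + 27b² = 4·6³ + 27·2² = 4·216 + 27·4 ≡ 4 (mod 11). Nonzero ⇒ E is nonsingular.
For each x ∈ F_11, compute rhs = x³ + 6·x + 2 mod 11, then count y ∈ F_11 with y² ≡ rhs.
  x = 0: rhs = 2, matching y values: none (0 points).
  x = 1: rhs = 9, matching y values: 3, 8 (2 points).
  x = 2: rhs = 0, matching y values: 0 (1 points).
  x = 3: rhs = 3, matching y values: 5, 6 (2 points).
  x = 4: rhs = 2, matching y values: none (0 points).
  x = 5: rhs = 3, matching y values: 5, 6 (2 points).
  x = 6: rhs = 1, matching y values: 1, 10 (2 points).
  x = 7: rhs = 2, matching y values: none (0 points).
  x = 8: rhs = 1, matching y values: 1, 10 (2 points).
  x = 9: rhs = 4, matching y values: 2, 9 (2 points).
  x = 10: rhs = 6, matching y values: none (0 points).
Total affine count: 13.
Full point count |E(F_11)| = 13 + 1 = 14.
Hasse bound: |14 − (11+1)| = |2| = 2 ≤ 2√11 ≈ 6.6332 ✓.


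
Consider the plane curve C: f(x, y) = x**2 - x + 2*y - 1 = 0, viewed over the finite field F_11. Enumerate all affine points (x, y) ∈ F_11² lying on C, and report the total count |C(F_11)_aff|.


Affine F_11-points: {(0, 6), (1, 6), (2, 5), (3, 3), (4, 0), (5, 7), (6, 2), (7, 7), (8, 0), (9, 3), (10, 5)}; count = 11.

For each of the 121 pairs (x, y) ∈ F_11², evaluate f(x, y) mod 11. Record the zeros.
  x = 0: [0↦10, 1↦1, 2↦3, 3↦5, 4↦7, 5↦9, 6↦0, 7↦2, 8↦4, 9↦6, 10↦8]  zeros at y ∈ {6}
  x = 1: [0↦10, 1↦1, 2↦3, 3↦5, 4↦7, 5↦9, 6↦0, 7↦2, 8↦4, 9↦6, 10↦8]  zeros at y ∈ {6}
  x = 2: [0↦1, 1↦3, 2↦5, 3↦7, 4↦9, 5↦0, 6↦2, 7↦4, 8↦6, 9↦8, 10↦10]  zeros at y ∈ {5}
  x = 3: [0↦5, 1↦7, 2↦9, 3↦0, 4↦2, 5↦4, 6↦6, 7↦8, 8↦10, 9↦1, 10↦3]  zeros at y ∈ {3}
  x = 4: [0↦0, 1↦2, 2↦4, 3↦6, 4↦8, 5↦10, 6↦1, 7↦3, 8↦5, 9↦7, 10↦9]  zeros at y ∈ {0}
  x = 5: [0↦8, 1↦10, 2↦1, 3↦3, 4↦5, 5↦7, 6↦9, 7↦0, 8↦2, 9↦4, 10↦6]  zeros at y ∈ {7}
  x = 6: [0↦7, 1↦9, 2↦0, 3↦2, 4↦4, 5↦6, 6↦8, 7↦10, 8↦1, 9↦3, 10↦5]  zeros at y ∈ {2}
  x = 7: [0↦8, 1↦10, 2↦1, 3↦3, 4↦5, 5↦7, 6↦9, 7↦0, 8↦2, 9↦4, 10↦6]  zeros at y ∈ {7}
  x = 8: [0↦0, 1↦2, 2↦4, 3↦6, 4↦8, 5↦10, 6↦1, 7↦3, 8↦5, 9↦7, 10↦9]  zeros at y ∈ {0}
  x = 9: [0↦5, 1↦7, 2↦9, 3↦0, 4↦2, 5↦4, 6↦6, 7↦8, 8↦10, 9↦1, 10↦3]  zeros at y ∈ {3}
  x = 10: [0↦1, 1↦3, 2↦5, 3↦7, 4↦9, 5↦0, 6↦2, 7↦4, 8↦6, 9↦8, 10↦10]  zeros at y ∈ {5}
Collecting zeros: affine points = {(0, 6), (1, 6), (2, 5), (3, 3), (4, 0), (5, 7), (6, 2), (7, 7), (8, 0), (9, 3), (10, 5)}.
Total count |C(F_11)_aff| = 11.


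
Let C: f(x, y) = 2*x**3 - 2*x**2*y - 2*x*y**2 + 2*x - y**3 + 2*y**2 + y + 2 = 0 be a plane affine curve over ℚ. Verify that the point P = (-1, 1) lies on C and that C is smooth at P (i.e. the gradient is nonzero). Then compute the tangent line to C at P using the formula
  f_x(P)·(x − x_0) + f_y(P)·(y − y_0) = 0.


Tangent line at P: 10*x + 4*y + 6 = 0.

Step 1: f(-1, 1) = 0, so P lies on C.
Step 2: partial derivatives
  f_x(x, y) = 6*x**2 - 4*x*y - 2*y**2 + 2, f_y(x, y) = -2*x**2 - 4*x*y - 3*y**2 + 4*y + 1.
  f_x(P) = 10, f_y(P) = 4 (gradient nonzero, so P is smooth).
Step 3: tangent line at P: 10·(x − -1) + 4·(y − 1) = 0.
Expanding: 10*x + 4*y + 6 = 0.
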